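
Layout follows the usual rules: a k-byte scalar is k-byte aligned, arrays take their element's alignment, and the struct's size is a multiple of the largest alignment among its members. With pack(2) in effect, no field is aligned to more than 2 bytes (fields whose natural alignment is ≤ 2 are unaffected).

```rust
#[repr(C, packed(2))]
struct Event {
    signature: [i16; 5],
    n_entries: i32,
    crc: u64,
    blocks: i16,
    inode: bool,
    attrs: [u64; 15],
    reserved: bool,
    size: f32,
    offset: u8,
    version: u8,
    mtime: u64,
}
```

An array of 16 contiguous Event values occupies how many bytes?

2592

0..10  signature  (10B, 2-aligned)
10..14  n_entries  (4B, 2-aligned)
14..22  crc  (8B, 2-aligned)
22..24  blocks  (2B, 2-aligned)
24..25  inode  (1B, 1-aligned)
25..26  -- padding (1B)
26..146  attrs  (120B, 2-aligned)
146..147  reserved  (1B, 1-aligned)
147..148  -- padding (1B)
148..152  size  (4B, 2-aligned)
152..153  offset  (1B, 1-aligned)
153..154  version  (1B, 1-aligned)
154..162  mtime  (8B, 2-aligned)
sizeof = 162, alignof = 2
array of 16: 16 × 162 = 2592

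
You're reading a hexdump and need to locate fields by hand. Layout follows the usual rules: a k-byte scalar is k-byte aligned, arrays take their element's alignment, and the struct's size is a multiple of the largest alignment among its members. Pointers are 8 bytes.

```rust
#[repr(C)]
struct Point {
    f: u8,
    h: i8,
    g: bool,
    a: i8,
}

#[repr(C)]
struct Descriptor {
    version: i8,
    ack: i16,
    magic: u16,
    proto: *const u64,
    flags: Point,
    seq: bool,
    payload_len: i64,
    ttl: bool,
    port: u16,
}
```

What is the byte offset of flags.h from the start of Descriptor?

17

Point: f at 0 (size 1, align 1) → ends 1; h at 1 (size 1, align 1) → ends 2; g at 2 (size 1, align 1) → ends 3; a at 3 (size 1, align 1) → ends 4; total 4 bytes, alignment 1
version at 0 (size 1, align 1) → ends 1
pad 1 to align 2 for ack
ack at 2 (size 2, align 2) → ends 4
magic at 4 (size 2, align 2) → ends 6
pad 2 to align 8 for proto
proto at 8 (size 8, align 8) → ends 16
flags at 16 (size 4, align 1) → ends 20
within Point: h at 1
16 + 1 = 17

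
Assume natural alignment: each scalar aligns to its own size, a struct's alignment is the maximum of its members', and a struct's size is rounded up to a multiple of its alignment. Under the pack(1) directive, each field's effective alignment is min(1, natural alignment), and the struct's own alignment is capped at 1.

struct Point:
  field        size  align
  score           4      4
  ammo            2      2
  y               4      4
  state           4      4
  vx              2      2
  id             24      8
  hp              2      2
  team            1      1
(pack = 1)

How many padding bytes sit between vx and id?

0

score at 0 (size 4, align 1) → ends 4
ammo at 4 (size 2, align 1) → ends 6
y at 6 (size 4, align 1) → ends 10
state at 10 (size 4, align 1) → ends 14
vx at 14 (size 2, align 1) → ends 16
id at 16 (size 24, align 1) → ends 40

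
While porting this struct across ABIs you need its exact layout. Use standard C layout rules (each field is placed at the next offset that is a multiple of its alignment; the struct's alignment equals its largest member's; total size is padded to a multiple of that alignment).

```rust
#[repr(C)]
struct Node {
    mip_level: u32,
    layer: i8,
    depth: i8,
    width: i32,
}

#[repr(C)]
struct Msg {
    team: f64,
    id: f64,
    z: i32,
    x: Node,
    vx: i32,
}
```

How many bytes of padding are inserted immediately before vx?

Node: 0..4  mip_level  (4B, 4-aligned); 4..5  layer  (1B, 1-aligned); 5..6  depth  (1B, 1-aligned); 6..8  -- padding (2B); 8..12  width  (4B, 4-aligned); sizeof = 12, alignof = 4
0..8  team  (8B, 8-aligned)
8..16  id  (8B, 8-aligned)
16..20  z  (4B, 4-aligned)
20..32  x  (12B, 4-aligned)
32..36  vx  (4B, 4-aligned)

0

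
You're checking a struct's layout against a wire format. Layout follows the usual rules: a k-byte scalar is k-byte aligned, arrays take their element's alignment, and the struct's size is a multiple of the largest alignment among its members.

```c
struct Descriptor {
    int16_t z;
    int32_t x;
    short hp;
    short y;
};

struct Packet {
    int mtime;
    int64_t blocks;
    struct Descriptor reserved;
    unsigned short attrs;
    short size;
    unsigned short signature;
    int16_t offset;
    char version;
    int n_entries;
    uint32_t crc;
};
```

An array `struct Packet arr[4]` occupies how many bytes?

Descriptor: z at 0 (size 2, align 2) → ends 2; pad 2 to align 4 for x; x at 4 (size 4, align 4) → ends 8; hp at 8 (size 2, align 2) → ends 10; y at 10 (size 2, align 2) → ends 12; total 12 bytes, alignment 4
mtime at 0 (size 4, align 4) → ends 4
pad 4 to align 8 for blocks
blocks at 8 (size 8, align 8) → ends 16
reserved at 16 (size 12, align 4) → ends 28
attrs at 28 (size 2, align 2) → ends 30
size at 30 (size 2, align 2) → ends 32
signature at 32 (size 2, align 2) → ends 34
offset at 34 (size 2, align 2) → ends 36
version at 36 (size 1, align 1) → ends 37
pad 3 to align 4 for n_entries
n_entries at 40 (size 4, align 4) → ends 44
crc at 44 (size 4, align 4) → ends 48
total 48 bytes, alignment 8
array of 4: 4 × 48 = 192

192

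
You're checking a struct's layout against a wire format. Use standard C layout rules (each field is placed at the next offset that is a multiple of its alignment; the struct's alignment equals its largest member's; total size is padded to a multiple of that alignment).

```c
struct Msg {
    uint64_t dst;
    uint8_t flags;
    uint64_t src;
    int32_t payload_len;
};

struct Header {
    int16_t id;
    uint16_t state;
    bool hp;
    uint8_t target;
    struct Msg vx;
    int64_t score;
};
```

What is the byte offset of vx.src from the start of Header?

Msg: 0..8  dst  (8B, 8-aligned); 8..9  flags  (1B, 1-aligned); 9..16  -- padding (7B); 16..24  src  (8B, 8-aligned); 24..28  payload_len  (4B, 4-aligned); 28..32  -- tail padding (4B); sizeof = 32, alignof = 8
0..2  id  (2B, 2-aligned)
2..4  state  (2B, 2-aligned)
4..5  hp  (1B, 1-aligned)
5..6  target  (1B, 1-aligned)
6..8  -- padding (2B)
8..40  vx  (32B, 8-aligned)
within Msg: src at 16
8 + 16 = 24

24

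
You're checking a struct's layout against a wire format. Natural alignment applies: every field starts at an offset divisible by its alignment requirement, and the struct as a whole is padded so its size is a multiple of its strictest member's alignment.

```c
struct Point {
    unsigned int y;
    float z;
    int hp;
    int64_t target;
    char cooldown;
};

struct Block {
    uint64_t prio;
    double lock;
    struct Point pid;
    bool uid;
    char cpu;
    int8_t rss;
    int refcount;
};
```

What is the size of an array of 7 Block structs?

392

Point: 0..4  y  (4B, 4-aligned); 4..8  z  (4B, 4-aligned); 8..12  hp  (4B, 4-aligned); 12..16  -- padding (4B); 16..24  target  (8B, 8-aligned); 24..25  cooldown  (1B, 1-aligned); 25..32  -- tail padding (7B); sizeof = 32, alignof = 8
0..8  prio  (8B, 8-aligned)
8..16  lock  (8B, 8-aligned)
16..48  pid  (32B, 8-aligned)
48..49  uid  (1B, 1-aligned)
49..50  cpu  (1B, 1-aligned)
50..51  rss  (1B, 1-aligned)
51..52  -- padding (1B)
52..56  refcount  (4B, 4-aligned)
sizeof = 56, alignof = 8
array of 7: 7 × 56 = 392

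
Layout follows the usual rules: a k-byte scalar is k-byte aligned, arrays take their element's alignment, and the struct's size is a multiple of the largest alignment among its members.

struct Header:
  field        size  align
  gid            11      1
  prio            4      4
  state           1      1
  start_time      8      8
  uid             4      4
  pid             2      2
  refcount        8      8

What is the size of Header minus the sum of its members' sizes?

gid at 0 (size 11, align 1) → ends 11
pad 1 to align 4 for prio
prio at 12 (size 4, align 4) → ends 16
state at 16 (size 1, align 1) → ends 17
pad 7 to align 8 for start_time
start_time at 24 (size 8, align 8) → ends 32
uid at 32 (size 4, align 4) → ends 36
pid at 36 (size 2, align 2) → ends 38
pad 2 to align 8 for refcount
refcount at 40 (size 8, align 8) → ends 48
total 48 bytes, alignment 8
data bytes 38, size 48 → padding 10

10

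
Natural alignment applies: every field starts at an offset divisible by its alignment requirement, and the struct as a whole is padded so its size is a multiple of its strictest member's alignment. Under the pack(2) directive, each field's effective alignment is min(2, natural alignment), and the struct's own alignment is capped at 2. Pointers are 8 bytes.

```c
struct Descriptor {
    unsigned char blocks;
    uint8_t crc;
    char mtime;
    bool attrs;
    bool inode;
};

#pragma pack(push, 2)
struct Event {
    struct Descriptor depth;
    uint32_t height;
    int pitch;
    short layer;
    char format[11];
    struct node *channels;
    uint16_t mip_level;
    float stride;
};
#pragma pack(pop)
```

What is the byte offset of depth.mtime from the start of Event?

Descriptor: 0..1  blocks  (1B, 1-aligned); 1..2  crc  (1B, 1-aligned); 2..3  mtime  (1B, 1-aligned); 3..4  attrs  (1B, 1-aligned); 4..5  inode  (1B, 1-aligned); sizeof = 5, alignof = 1
0..5  depth  (5B, 1-aligned)
within Descriptor: mtime at 2
0 + 2 = 2

2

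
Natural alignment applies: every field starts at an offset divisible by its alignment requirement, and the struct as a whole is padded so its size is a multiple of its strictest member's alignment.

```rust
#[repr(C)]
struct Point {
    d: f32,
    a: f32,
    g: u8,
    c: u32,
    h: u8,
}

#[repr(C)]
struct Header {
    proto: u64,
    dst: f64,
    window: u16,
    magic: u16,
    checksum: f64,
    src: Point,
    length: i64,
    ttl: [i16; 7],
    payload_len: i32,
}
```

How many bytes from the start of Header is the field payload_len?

Point: @0: d [4B, align 4] → 4; @4: a [4B, align 4] → 8; @8: g [1B, align 1] → 9; +3 pad (align 4); @12: c [4B, align 4] → 16; @16: h [1B, align 1] → 17; +3 tail pad (align 4); size 20, align 4
@0: proto [8B, align 8] → 8
@8: dst [8B, align 8] → 16
@16: window [2B, align 2] → 18
@18: magic [2B, align 2] → 20
+4 pad (align 8)
@24: checksum [8B, align 8] → 32
@32: src [20B, align 4] → 52
+4 pad (align 8)
@56: length [8B, align 8] → 64
@64: ttl [14B, align 2] → 78
+2 pad (align 4)
@80: payload_len [4B, align 4] → 84

80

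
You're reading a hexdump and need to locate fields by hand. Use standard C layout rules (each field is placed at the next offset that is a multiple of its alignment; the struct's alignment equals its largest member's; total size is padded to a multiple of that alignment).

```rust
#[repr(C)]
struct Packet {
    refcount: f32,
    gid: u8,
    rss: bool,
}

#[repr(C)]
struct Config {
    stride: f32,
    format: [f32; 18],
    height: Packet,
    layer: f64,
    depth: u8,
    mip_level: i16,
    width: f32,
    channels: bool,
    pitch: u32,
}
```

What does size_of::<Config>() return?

Packet: refcount at 0 (size 4, align 4) → ends 4; gid at 4 (size 1, align 1) → ends 5; rss at 5 (size 1, align 1) → ends 6; tail pad 2 to reach multiple of 4; total 8 bytes, alignment 4
stride at 0 (size 4, align 4) → ends 4
format at 4 (size 72, align 4) → ends 76
height at 76 (size 8, align 4) → ends 84
pad 4 to align 8 for layer
layer at 88 (size 8, align 8) → ends 96
depth at 96 (size 1, align 1) → ends 97
pad 1 to align 2 for mip_level
mip_level at 98 (size 2, align 2) → ends 100
width at 100 (size 4, align 4) → ends 104
channels at 104 (size 1, align 1) → ends 105
pad 3 to align 4 for pitch
pitch at 108 (size 4, align 4) → ends 112
total 112 bytes, alignment 8

112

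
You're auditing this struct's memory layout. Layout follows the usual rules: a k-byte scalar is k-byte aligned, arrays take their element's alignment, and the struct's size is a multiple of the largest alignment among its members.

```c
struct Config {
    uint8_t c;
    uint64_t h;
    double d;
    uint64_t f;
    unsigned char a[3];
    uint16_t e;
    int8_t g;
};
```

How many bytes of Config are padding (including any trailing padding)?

@0: c [1B, align 1] → 1
+7 pad (align 8)
@8: h [8B, align 8] → 16
@16: d [8B, align 8] → 24
@24: f [8B, align 8] → 32
@32: a [3B, align 1] → 35
+1 pad (align 2)
@36: e [2B, align 2] → 38
@38: g [1B, align 1] → 39
+1 tail pad (align 8)
size 40, align 8
data bytes 31, size 40 → padding 9

9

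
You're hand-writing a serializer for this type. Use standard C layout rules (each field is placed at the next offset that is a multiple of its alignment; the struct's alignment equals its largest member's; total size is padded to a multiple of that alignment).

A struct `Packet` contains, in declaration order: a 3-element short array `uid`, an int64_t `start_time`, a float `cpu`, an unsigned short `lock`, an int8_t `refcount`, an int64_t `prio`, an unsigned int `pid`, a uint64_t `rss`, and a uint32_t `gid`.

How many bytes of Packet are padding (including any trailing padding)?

11

uid at 0 (size 6, align 2) → ends 6
pad 2 to align 8 for start_time
start_time at 8 (size 8, align 8) → ends 16
cpu at 16 (size 4, align 4) → ends 20
lock at 20 (size 2, align 2) → ends 22
refcount at 22 (size 1, align 1) → ends 23
pad 1 to align 8 for prio
prio at 24 (size 8, align 8) → ends 32
pid at 32 (size 4, align 4) → ends 36
pad 4 to align 8 for rss
rss at 40 (size 8, align 8) → ends 48
gid at 48 (size 4, align 4) → ends 52
tail pad 4 to reach multiple of 8
total 56 bytes, alignment 8
data bytes 45, size 56 → padding 11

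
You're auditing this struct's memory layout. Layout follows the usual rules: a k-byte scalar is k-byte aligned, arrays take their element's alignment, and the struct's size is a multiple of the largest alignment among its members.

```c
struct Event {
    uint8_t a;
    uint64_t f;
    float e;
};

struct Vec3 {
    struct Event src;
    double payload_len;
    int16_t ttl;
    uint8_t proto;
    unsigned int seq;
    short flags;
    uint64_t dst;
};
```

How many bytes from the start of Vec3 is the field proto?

34

Event: 0..1  a  (1B, 1-aligned); 1..8  -- padding (7B); 8..16  f  (8B, 8-aligned); 16..20  e  (4B, 4-aligned); 20..24  -- tail padding (4B); sizeof = 24, alignof = 8
0..24  src  (24B, 8-aligned)
24..32  payload_len  (8B, 8-aligned)
32..34  ttl  (2B, 2-aligned)
34..35  proto  (1B, 1-aligned)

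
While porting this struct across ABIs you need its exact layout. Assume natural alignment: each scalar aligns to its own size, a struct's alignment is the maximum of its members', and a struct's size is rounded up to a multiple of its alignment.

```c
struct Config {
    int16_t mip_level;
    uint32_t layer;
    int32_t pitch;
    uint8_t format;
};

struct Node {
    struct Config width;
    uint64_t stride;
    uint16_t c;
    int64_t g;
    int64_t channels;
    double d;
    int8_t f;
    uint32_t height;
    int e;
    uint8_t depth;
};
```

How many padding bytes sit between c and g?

6

Config: @0: mip_level [2B, align 2] → 2; +2 pad (align 4); @4: layer [4B, align 4] → 8; @8: pitch [4B, align 4] → 12; @12: format [1B, align 1] → 13; +3 tail pad (align 4); size 16, align 4
@0: width [16B, align 4] → 16
@16: stride [8B, align 8] → 24
@24: c [2B, align 2] → 26
+6 pad (align 8)
@32: g [8B, align 8] → 40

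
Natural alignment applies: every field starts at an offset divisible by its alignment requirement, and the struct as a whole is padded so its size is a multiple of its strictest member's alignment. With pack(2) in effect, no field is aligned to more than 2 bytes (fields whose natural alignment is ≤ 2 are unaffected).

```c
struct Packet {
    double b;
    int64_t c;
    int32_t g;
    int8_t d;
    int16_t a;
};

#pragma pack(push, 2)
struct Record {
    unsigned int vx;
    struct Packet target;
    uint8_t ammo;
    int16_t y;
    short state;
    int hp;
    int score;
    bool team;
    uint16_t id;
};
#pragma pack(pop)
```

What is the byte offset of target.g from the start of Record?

Packet: 0..8  b  (8B, 8-aligned); 8..16  c  (8B, 8-aligned); 16..20  g  (4B, 4-aligned); 20..21  d  (1B, 1-aligned); 21..22  -- padding (1B); 22..24  a  (2B, 2-aligned); sizeof = 24, alignof = 8
0..4  vx  (4B, 2-aligned)
4..28  target  (24B, 2-aligned)
within Packet: g at 16
4 + 16 = 20

20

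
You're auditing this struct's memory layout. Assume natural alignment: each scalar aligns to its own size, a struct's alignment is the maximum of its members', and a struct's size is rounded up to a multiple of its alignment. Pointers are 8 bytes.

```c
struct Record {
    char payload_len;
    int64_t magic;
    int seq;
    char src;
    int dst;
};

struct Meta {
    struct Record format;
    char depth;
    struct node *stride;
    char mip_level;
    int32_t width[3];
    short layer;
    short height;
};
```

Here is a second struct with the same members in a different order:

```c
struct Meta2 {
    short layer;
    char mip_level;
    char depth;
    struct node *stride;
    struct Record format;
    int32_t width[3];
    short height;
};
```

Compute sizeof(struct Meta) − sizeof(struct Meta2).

Record: payload_len at 0 (size 1, align 1) → ends 1; pad 7 to align 8 for magic; magic at 8 (size 8, align 8) → ends 16; seq at 16 (size 4, align 4) → ends 20; src at 20 (size 1, align 1) → ends 21; pad 3 to align 4 for dst; dst at 24 (size 4, align 4) → ends 28; tail pad 4 to reach multiple of 8; total 32 bytes, alignment 8
format at 0 (size 32, align 8) → ends 32
depth at 32 (size 1, align 1) → ends 33
pad 7 to align 8 for stride
stride at 40 (size 8, align 8) → ends 48
mip_level at 48 (size 1, align 1) → ends 49
pad 3 to align 4 for width
width at 52 (size 12, align 4) → ends 64
layer at 64 (size 2, align 2) → ends 66
height at 66 (size 2, align 2) → ends 68
tail pad 4 to reach multiple of 8
total 72 bytes, alignment 8
— Meta2 —
layer at 0 (size 2, align 2) → ends 2
mip_level at 2 (size 1, align 1) → ends 3
depth at 3 (size 1, align 1) → ends 4
pad 4 to align 8 for stride
stride at 8 (size 8, align 8) → ends 16
format at 16 (size 32, align 8) → ends 48
width at 48 (size 12, align 4) → ends 60
height at 60 (size 2, align 2) → ends 62
tail pad 2 to reach multiple of 8
total 64 bytes, alignment 8
72 − 64 = 8

8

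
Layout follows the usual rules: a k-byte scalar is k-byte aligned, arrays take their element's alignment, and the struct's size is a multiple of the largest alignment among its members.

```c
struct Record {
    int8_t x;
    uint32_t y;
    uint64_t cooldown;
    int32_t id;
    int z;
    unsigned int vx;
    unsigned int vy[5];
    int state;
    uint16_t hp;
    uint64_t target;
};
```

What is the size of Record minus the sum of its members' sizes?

x at 0 (size 1, align 1) → ends 1
pad 3 to align 4 for y
y at 4 (size 4, align 4) → ends 8
cooldown at 8 (size 8, align 8) → ends 16
id at 16 (size 4, align 4) → ends 20
z at 20 (size 4, align 4) → ends 24
vx at 24 (size 4, align 4) → ends 28
vy at 28 (size 20, align 4) → ends 48
state at 48 (size 4, align 4) → ends 52
hp at 52 (size 2, align 2) → ends 54
pad 2 to align 8 for target
target at 56 (size 8, align 8) → ends 64
total 64 bytes, alignment 8
data bytes 59, size 64 → padding 5

5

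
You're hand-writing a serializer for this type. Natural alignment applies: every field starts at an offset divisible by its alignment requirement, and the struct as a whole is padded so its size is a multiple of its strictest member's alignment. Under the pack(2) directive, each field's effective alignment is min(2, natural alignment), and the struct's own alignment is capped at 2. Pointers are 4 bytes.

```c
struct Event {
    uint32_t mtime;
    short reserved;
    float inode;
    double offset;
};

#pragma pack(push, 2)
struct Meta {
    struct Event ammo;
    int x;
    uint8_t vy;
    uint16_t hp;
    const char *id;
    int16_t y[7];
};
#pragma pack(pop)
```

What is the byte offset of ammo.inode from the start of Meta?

Event: mtime at 0 (size 4, align 4) → ends 4; reserved at 4 (size 2, align 2) → ends 6; pad 2 to align 4 for inode; inode at 8 (size 4, align 4) → ends 12; pad 4 to align 8 for offset; offset at 16 (size 8, align 8) → ends 24; total 24 bytes, alignment 8
ammo at 0 (size 24, align 2) → ends 24
within Event: inode at 8
0 + 8 = 8

8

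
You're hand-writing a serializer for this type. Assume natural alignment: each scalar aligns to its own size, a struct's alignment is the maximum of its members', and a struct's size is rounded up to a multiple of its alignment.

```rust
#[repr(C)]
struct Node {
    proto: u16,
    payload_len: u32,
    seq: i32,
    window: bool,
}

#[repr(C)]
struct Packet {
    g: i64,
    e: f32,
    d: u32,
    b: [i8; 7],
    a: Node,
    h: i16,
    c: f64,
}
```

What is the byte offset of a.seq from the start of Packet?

32

Node: 0..2  proto  (2B, 2-aligned); 2..4  -- padding (2B); 4..8  payload_len  (4B, 4-aligned); 8..12  seq  (4B, 4-aligned); 12..13  window  (1B, 1-aligned); 13..16  -- tail padding (3B); sizeof = 16, alignof = 4
0..8  g  (8B, 8-aligned)
8..12  e  (4B, 4-aligned)
12..16  d  (4B, 4-aligned)
16..23  b  (7B, 1-aligned)
23..24  -- padding (1B)
24..40  a  (16B, 4-aligned)
within Node: seq at 8
24 + 8 = 32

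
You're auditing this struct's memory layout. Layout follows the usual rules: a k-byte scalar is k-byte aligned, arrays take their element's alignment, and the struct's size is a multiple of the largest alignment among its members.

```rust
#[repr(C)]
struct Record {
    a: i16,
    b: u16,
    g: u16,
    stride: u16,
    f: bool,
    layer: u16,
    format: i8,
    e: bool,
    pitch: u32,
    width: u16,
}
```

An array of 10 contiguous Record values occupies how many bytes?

@0: a [2B, align 2] → 2
@2: b [2B, align 2] → 4
@4: g [2B, align 2] → 6
@6: stride [2B, align 2] → 8
@8: f [1B, align 1] → 9
+1 pad (align 2)
@10: layer [2B, align 2] → 12
@12: format [1B, align 1] → 13
@13: e [1B, align 1] → 14
+2 pad (align 4)
@16: pitch [4B, align 4] → 20
@20: width [2B, align 2] → 22
+2 tail pad (align 4)
size 24, align 4
array of 10: 10 × 24 = 240

240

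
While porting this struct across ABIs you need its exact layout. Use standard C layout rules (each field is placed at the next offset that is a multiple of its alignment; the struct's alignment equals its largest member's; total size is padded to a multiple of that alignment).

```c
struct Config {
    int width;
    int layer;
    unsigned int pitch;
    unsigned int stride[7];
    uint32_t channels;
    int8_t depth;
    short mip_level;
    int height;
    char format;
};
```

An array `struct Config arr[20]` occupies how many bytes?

0..4  width  (4B, 4-aligned)
4..8  layer  (4B, 4-aligned)
8..12  pitch  (4B, 4-aligned)
12..40  stride  (28B, 4-aligned)
40..44  channels  (4B, 4-aligned)
44..45  depth  (1B, 1-aligned)
45..46  -- padding (1B)
46..48  mip_level  (2B, 2-aligned)
48..52  height  (4B, 4-aligned)
52..53  format  (1B, 1-aligned)
53..56  -- tail padding (3B)
sizeof = 56, alignof = 4
array of 20: 20 × 56 = 1120

1120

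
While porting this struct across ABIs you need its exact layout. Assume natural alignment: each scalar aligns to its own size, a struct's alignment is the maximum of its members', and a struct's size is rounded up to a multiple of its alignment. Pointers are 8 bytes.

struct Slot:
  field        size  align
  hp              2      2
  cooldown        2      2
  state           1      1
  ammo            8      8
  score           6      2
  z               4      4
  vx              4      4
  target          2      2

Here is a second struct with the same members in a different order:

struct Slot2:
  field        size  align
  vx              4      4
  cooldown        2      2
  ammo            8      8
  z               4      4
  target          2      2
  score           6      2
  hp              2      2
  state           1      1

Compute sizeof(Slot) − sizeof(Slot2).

hp at 0 (size 2, align 2) → ends 2
cooldown at 2 (size 2, align 2) → ends 4
state at 4 (size 1, align 1) → ends 5
pad 3 to align 8 for ammo
ammo at 8 (size 8, align 8) → ends 16
score at 16 (size 6, align 2) → ends 22
pad 2 to align 4 for z
z at 24 (size 4, align 4) → ends 28
vx at 28 (size 4, align 4) → ends 32
target at 32 (size 2, align 2) → ends 34
tail pad 6 to reach multiple of 8
total 40 bytes, alignment 8
— Slot2 —
vx at 0 (size 4, align 4) → ends 4
cooldown at 4 (size 2, align 2) → ends 6
pad 2 to align 8 for ammo
ammo at 8 (size 8, align 8) → ends 16
z at 16 (size 4, align 4) → ends 20
target at 20 (size 2, align 2) → ends 22
score at 22 (size 6, align 2) → ends 28
hp at 28 (size 2, align 2) → ends 30
state at 30 (size 1, align 1) → ends 31
tail pad 1 to reach multiple of 8
total 32 bytes, alignment 8
40 − 32 = 8

8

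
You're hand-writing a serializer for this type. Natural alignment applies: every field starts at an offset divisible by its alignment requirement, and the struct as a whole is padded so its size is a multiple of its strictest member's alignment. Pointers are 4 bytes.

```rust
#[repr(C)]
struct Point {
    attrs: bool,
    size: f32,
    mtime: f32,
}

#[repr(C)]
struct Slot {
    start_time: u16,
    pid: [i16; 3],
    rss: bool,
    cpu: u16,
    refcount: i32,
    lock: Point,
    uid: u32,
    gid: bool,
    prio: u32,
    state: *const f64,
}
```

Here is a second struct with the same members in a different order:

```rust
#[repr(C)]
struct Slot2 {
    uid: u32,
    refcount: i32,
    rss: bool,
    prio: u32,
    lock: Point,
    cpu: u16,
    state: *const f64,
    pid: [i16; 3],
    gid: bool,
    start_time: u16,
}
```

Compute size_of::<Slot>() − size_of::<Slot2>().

Point: @0: attrs [1B, align 1] → 1; +3 pad (align 4); @4: size [4B, align 4] → 8; @8: mtime [4B, align 4] → 12; size 12, align 4
@0: start_time [2B, align 2] → 2
@2: pid [6B, align 2] → 8
@8: rss [1B, align 1] → 9
+1 pad (align 2)
@10: cpu [2B, align 2] → 12
@12: refcount [4B, align 4] → 16
@16: lock [12B, align 4] → 28
@28: uid [4B, align 4] → 32
@32: gid [1B, align 1] → 33
+3 pad (align 4)
@36: prio [4B, align 4] → 40
@40: state [4B, align 4] → 44
size 44, align 4
— Slot2 —
@0: uid [4B, align 4] → 4
@4: refcount [4B, align 4] → 8
@8: rss [1B, align 1] → 9
+3 pad (align 4)
@12: prio [4B, align 4] → 16
@16: lock [12B, align 4] → 28
@28: cpu [2B, align 2] → 30
+2 pad (align 4)
@32: state [4B, align 4] → 36
@36: pid [6B, align 2] → 42
@42: gid [1B, align 1] → 43
+1 pad (align 2)
@44: start_time [2B, align 2] → 46
+2 tail pad (align 4)
size 48, align 4
44 − 48 = -4

-4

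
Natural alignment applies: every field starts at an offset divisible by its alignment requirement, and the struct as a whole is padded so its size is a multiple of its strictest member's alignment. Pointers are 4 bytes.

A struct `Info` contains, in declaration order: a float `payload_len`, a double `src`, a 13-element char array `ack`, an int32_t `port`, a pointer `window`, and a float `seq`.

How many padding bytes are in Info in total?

0..4  payload_len  (4B, 4-aligned)
4..8  -- padding (4B)
8..16  src  (8B, 8-aligned)
16..29  ack  (13B, 1-aligned)
29..32  -- padding (3B)
32..36  port  (4B, 4-aligned)
36..40  window  (4B, 4-aligned)
40..44  seq  (4B, 4-aligned)
44..48  -- tail padding (4B)
sizeof = 48, alignof = 8
data bytes 37, size 48 → padding 11

11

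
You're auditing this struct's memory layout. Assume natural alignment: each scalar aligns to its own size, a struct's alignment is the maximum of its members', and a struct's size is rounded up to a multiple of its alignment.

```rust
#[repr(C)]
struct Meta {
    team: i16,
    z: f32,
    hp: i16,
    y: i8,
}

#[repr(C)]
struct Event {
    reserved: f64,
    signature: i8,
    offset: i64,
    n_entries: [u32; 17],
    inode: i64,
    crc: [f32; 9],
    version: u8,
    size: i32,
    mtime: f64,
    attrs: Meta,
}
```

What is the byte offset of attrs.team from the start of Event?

Meta: team at 0 (size 2, align 2) → ends 2; pad 2 to align 4 for z; z at 4 (size 4, align 4) → ends 8; hp at 8 (size 2, align 2) → ends 10; y at 10 (size 1, align 1) → ends 11; tail pad 1 to reach multiple of 4; total 12 bytes, alignment 4
reserved at 0 (size 8, align 8) → ends 8
signature at 8 (size 1, align 1) → ends 9
pad 7 to align 8 for offset
offset at 16 (size 8, align 8) → ends 24
n_entries at 24 (size 68, align 4) → ends 92
pad 4 to align 8 for inode
inode at 96 (size 8, align 8) → ends 104
crc at 104 (size 36, align 4) → ends 140
version at 140 (size 1, align 1) → ends 141
pad 3 to align 4 for size
size at 144 (size 4, align 4) → ends 148
pad 4 to align 8 for mtime
mtime at 152 (size 8, align 8) → ends 160
attrs at 160 (size 12, align 4) → ends 172
within Meta: team at 0
160 + 0 = 160

160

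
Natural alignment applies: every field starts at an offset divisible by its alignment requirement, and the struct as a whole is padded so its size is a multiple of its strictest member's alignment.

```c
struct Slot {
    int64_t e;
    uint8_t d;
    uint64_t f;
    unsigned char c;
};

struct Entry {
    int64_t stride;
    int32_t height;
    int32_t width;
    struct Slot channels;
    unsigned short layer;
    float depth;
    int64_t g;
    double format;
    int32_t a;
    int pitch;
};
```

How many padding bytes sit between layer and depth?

Slot: 0..8  e  (8B, 8-aligned); 8..9  d  (1B, 1-aligned); 9..16  -- padding (7B); 16..24  f  (8B, 8-aligned); 24..25  c  (1B, 1-aligned); 25..32  -- tail padding (7B); sizeof = 32, alignof = 8
0..8  stride  (8B, 8-aligned)
8..12  height  (4B, 4-aligned)
12..16  width  (4B, 4-aligned)
16..48  channels  (32B, 8-aligned)
48..50  layer  (2B, 2-aligned)
50..52  -- padding (2B)
52..56  depth  (4B, 4-aligned)

2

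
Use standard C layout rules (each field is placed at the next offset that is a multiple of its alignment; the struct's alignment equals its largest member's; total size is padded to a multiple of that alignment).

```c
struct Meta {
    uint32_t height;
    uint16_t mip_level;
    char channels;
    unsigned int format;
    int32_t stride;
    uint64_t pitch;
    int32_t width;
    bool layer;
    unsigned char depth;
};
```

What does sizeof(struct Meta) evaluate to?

@0: height [4B, align 4] → 4
@4: mip_level [2B, align 2] → 6
@6: channels [1B, align 1] → 7
+1 pad (align 4)
@8: format [4B, align 4] → 12
@12: stride [4B, align 4] → 16
@16: pitch [8B, align 8] → 24
@24: width [4B, align 4] → 28
@28: layer [1B, align 1] → 29
@29: depth [1B, align 1] → 30
+2 tail pad (align 8)
size 32, align 8

32 bytes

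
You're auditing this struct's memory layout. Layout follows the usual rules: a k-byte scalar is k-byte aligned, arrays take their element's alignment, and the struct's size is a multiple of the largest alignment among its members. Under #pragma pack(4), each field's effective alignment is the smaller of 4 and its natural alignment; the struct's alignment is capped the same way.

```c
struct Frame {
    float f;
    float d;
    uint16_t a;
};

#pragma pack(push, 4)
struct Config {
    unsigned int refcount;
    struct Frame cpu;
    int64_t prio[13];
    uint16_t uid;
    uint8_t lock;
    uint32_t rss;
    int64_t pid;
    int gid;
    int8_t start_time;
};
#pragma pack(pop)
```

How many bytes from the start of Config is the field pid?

Frame: 0..4  f  (4B, 4-aligned); 4..8  d  (4B, 4-aligned); 8..10  a  (2B, 2-aligned); 10..12  -- tail padding (2B); sizeof = 12, alignof = 4
0..4  refcount  (4B, 4-aligned)
4..16  cpu  (12B, 4-aligned)
16..120  prio  (104B, 4-aligned)
120..122  uid  (2B, 2-aligned)
122..123  lock  (1B, 1-aligned)
123..124  -- padding (1B)
124..128  rss  (4B, 4-aligned)
128..136  pid  (8B, 4-aligned)

128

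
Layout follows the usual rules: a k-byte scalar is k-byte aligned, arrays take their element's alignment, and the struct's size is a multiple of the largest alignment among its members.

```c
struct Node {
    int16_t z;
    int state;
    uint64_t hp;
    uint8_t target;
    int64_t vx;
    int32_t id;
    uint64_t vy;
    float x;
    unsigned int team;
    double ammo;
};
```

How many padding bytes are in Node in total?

z at 0 (size 2, align 2) → ends 2
pad 2 to align 4 for state
state at 4 (size 4, align 4) → ends 8
hp at 8 (size 8, align 8) → ends 16
target at 16 (size 1, align 1) → ends 17
pad 7 to align 8 for vx
vx at 24 (size 8, align 8) → ends 32
id at 32 (size 4, align 4) → ends 36
pad 4 to align 8 for vy
vy at 40 (size 8, align 8) → ends 48
x at 48 (size 4, align 4) → ends 52
team at 52 (size 4, align 4) → ends 56
ammo at 56 (size 8, align 8) → ends 64
total 64 bytes, alignment 8
data bytes 51, size 64 → padding 13

13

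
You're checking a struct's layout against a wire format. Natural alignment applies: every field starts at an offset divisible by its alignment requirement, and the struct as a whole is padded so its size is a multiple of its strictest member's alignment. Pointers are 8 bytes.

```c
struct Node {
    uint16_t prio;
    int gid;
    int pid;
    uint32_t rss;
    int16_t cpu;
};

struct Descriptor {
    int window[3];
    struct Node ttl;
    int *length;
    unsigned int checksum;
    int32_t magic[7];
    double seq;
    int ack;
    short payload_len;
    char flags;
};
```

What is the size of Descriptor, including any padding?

Node: @0: prio [2B, align 2] → 2; +2 pad (align 4); @4: gid [4B, align 4] → 8; @8: pid [4B, align 4] → 12; @12: rss [4B, align 4] → 16; @16: cpu [2B, align 2] → 18; +2 tail pad (align 4); size 20, align 4
@0: window [12B, align 4] → 12
@12: ttl [20B, align 4] → 32
@32: length [8B, align 8] → 40
@40: checksum [4B, align 4] → 44
@44: magic [28B, align 4] → 72
@72: seq [8B, align 8] → 80
@80: ack [4B, align 4] → 84
@84: payload_len [2B, align 2] → 86
@86: flags [1B, align 1] → 87
+1 tail pad (align 8)
size 88, align 8

88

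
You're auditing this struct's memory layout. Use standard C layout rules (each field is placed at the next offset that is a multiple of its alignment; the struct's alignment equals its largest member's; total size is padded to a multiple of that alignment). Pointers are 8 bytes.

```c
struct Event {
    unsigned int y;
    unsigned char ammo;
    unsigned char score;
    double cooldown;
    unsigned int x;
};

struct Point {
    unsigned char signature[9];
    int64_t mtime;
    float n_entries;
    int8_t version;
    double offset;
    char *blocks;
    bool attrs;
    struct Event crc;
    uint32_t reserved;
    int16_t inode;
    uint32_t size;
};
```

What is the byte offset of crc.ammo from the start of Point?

Event: @0: y [4B, align 4] → 4; @4: ammo [1B, align 1] → 5; @5: score [1B, align 1] → 6; +2 pad (align 8); @8: cooldown [8B, align 8] → 16; @16: x [4B, align 4] → 20; +4 tail pad (align 8); size 24, align 8
@0: signature [9B, align 1] → 9
+7 pad (align 8)
@16: mtime [8B, align 8] → 24
@24: n_entries [4B, align 4] → 28
@28: version [1B, align 1] → 29
+3 pad (align 8)
@32: offset [8B, align 8] → 40
@40: blocks [8B, align 8] → 48
@48: attrs [1B, align 1] → 49
+7 pad (align 8)
@56: crc [24B, align 8] → 80
within Event: ammo at 4
56 + 4 = 60

60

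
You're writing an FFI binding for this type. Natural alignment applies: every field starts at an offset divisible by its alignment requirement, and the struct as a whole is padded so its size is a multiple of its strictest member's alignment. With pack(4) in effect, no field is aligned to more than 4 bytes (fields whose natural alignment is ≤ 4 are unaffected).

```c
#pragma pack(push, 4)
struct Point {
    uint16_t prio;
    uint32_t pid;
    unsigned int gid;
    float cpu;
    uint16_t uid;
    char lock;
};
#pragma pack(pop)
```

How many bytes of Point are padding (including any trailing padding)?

3

@0: prio [2B, align 2] → 2
+2 pad (align 4)
@4: pid [4B, align 4] → 8
@8: gid [4B, align 4] → 12
@12: cpu [4B, align 4] → 16
@16: uid [2B, align 2] → 18
@18: lock [1B, align 1] → 19
+1 tail pad (align 4)
size 20, align 4
data bytes 17, size 20 → padding 3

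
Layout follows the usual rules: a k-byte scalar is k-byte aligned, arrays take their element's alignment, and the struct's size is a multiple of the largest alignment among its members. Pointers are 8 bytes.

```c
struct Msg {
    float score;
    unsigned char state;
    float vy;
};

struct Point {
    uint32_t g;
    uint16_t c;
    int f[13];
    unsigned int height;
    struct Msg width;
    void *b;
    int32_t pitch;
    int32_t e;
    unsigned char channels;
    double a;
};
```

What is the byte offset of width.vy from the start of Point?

Msg: 0..4  score  (4B, 4-aligned); 4..5  state  (1B, 1-aligned); 5..8  -- padding (3B); 8..12  vy  (4B, 4-aligned); sizeof = 12, alignof = 4
0..4  g  (4B, 4-aligned)
4..6  c  (2B, 2-aligned)
6..8  -- padding (2B)
8..60  f  (52B, 4-aligned)
60..64  height  (4B, 4-aligned)
64..76  width  (12B, 4-aligned)
within Msg: vy at 8
64 + 8 = 72

72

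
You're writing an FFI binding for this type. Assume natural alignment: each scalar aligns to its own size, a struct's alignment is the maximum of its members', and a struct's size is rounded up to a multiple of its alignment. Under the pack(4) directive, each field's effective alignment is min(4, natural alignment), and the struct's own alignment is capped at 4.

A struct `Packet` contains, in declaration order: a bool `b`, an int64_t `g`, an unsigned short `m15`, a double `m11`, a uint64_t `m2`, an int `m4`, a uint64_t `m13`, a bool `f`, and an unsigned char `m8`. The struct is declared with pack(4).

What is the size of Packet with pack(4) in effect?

48

@0: b [1B, align 1] → 1
+3 pad (align 4)
@4: g [8B, align 4] → 12
@12: m15 [2B, align 2] → 14
+2 pad (align 4)
@16: m11 [8B, align 4] → 24
@24: m2 [8B, align 4] → 32
@32: m4 [4B, align 4] → 36
@36: m13 [8B, align 4] → 44
@44: f [1B, align 1] → 45
@45: m8 [1B, align 1] → 46
+2 tail pad (align 4)
size 48, align 4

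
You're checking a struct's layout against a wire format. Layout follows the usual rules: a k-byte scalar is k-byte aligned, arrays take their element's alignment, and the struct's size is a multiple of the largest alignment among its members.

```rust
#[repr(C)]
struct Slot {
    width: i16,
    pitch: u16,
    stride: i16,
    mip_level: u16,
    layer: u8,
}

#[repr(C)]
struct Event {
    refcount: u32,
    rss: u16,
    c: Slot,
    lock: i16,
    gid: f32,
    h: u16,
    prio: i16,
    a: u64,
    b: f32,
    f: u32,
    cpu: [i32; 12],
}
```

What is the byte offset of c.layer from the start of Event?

Slot: 0..2  width  (2B, 2-aligned); 2..4  pitch  (2B, 2-aligned); 4..6  stride  (2B, 2-aligned); 6..8  mip_level  (2B, 2-aligned); 8..9  layer  (1B, 1-aligned); 9..10  -- tail padding (1B); sizeof = 10, alignof = 2
0..4  refcount  (4B, 4-aligned)
4..6  rss  (2B, 2-aligned)
6..16  c  (10B, 2-aligned)
within Slot: layer at 8
6 + 8 = 14

14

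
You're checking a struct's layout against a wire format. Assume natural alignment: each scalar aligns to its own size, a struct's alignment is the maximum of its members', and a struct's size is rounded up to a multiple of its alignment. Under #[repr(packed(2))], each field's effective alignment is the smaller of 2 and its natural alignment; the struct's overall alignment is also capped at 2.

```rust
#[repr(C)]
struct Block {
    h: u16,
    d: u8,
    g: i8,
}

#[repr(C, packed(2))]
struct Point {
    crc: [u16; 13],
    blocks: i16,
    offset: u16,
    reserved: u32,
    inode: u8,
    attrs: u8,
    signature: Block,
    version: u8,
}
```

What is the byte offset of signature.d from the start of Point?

38

Block: 0..2  h  (2B, 2-aligned); 2..3  d  (1B, 1-aligned); 3..4  g  (1B, 1-aligned); sizeof = 4, alignof = 2
0..26  crc  (26B, 2-aligned)
26..28  blocks  (2B, 2-aligned)
28..30  offset  (2B, 2-aligned)
30..34  reserved  (4B, 2-aligned)
34..35  inode  (1B, 1-aligned)
35..36  attrs  (1B, 1-aligned)
36..40  signature  (4B, 2-aligned)
within Block: d at 2
36 + 2 = 38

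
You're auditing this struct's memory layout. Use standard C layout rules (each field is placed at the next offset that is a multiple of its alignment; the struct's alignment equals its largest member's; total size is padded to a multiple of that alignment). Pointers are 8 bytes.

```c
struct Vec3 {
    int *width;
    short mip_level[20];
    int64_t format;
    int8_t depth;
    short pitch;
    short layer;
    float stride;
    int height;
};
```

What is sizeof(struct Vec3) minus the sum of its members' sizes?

0..8  width  (8B, 8-aligned)
8..48  mip_level  (40B, 2-aligned)
48..56  format  (8B, 8-aligned)
56..57  depth  (1B, 1-aligned)
57..58  -- padding (1B)
58..60  pitch  (2B, 2-aligned)
60..62  layer  (2B, 2-aligned)
62..64  -- padding (2B)
64..68  stride  (4B, 4-aligned)
68..72  height  (4B, 4-aligned)
sizeof = 72, alignof = 8
data bytes 69, size 72 → padding 3

3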